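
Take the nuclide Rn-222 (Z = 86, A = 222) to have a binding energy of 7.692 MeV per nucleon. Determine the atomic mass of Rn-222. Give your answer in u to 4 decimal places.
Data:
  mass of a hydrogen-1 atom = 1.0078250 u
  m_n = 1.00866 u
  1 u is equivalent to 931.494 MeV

222.0175 u

Total binding energy = 222 × 7.692 = 1707.624 MeV
Mass defect = 1707.624 MeV / (931.494 MeV/u) = 1.833210 u
Constituent mass = 86(1.0078250) + 136(1.00866) = 223.8507100 u
Atomic mass = 223.8507100 − 1.833210 = 222.0175000 u ≈ 222.0175 u (to 4 decimal places)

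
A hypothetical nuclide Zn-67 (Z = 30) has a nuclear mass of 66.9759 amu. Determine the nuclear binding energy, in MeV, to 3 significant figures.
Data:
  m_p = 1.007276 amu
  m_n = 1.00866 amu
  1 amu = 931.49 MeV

524 MeV

The nucleus contains 30 protons and 67 − 30 = 37 neutrons.
Σm = 30·m_p + 37·m_n = 30.218280 + 37.32042 = 67.538700 amu
Δm = 67.538700 − 66.9759 = 0.562800 amu
Converting to energy: 0.562800 amu × 931.49 MeV/amu = 524.243 MeV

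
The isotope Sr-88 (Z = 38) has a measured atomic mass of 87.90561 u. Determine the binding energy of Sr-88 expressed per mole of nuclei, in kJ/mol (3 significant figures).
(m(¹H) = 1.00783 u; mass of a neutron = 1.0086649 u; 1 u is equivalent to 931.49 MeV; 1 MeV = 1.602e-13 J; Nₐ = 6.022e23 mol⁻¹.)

The nucleus contains 38 protons and 88 − 38 = 50 neutrons.
Mass of separated nucleons = 38(1.00783) + 50(1.0086649) = 38.29754 + 50.4332450 = 88.7307850 u
Δm = 88.7307850 − 87.90561 = 0.8251750 u
Binding energy = Δm·c² = 0.8251750 × 931.49 MeV/u = 768.642 MeV
Per nucleus in joules: 768.642 MeV × 1.602e-13 J/MeV = 1.2314e-10 J
Per mole: 1.2314e-10 J × 6.022e23 mol⁻¹ = 7.4155e+13 J/mol

7.42e+10 kJ/mol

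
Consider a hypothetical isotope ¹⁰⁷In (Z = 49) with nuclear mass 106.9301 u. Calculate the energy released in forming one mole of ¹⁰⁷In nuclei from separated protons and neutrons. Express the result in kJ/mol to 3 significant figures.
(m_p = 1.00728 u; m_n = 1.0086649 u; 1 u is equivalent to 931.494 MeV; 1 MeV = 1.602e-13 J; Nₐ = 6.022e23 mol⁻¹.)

Mass of separated nucleons = 49(1.00728) + 58(1.0086649) = 49.35672 + 58.5025642 = 107.8592842 u
Mass defect Δm = 107.8592842 − 106.9301 = 0.9291842 u
Converting to energy: 0.9291842 u × 931.494 MeV/u = 865.530 MeV
Per nucleus in joules: 865.530 MeV × 1.602e-13 J/MeV = 1.3866e-10 J
Per mole: 1.3866e-10 J × 6.022e23 mol⁻¹ = 8.3501e+13 J/mol

8.35e+10 kJ/mol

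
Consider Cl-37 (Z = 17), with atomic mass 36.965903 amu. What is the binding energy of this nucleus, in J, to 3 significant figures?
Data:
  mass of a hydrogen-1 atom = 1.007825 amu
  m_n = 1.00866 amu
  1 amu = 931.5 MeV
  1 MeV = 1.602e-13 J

With 17 protons and 20 neutrons (A = 37):
Σm = 17·m(¹H) + 20·m_n = 17.133025 + 20.17320 = 37.306225 amu
Mass defect Δm = 37.306225 − 36.965903 = 0.340322 amu
E_B = 0.340322 × 931.5 = 317.010 MeV
In joules: 317.010 MeV × 1.602e-13 J/MeV = 5.0785e-11 J

5.08e-11 J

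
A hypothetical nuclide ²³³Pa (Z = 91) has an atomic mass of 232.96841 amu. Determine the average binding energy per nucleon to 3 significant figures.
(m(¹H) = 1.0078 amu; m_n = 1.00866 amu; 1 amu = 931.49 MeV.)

Mass of separated nucleons = 91(1.0078) + 142(1.00866) = 91.7098 + 143.22972 = 234.93952 amu
Δm = 234.93952 − 232.96841 = 1.97111 amu
E_B = 1.97111 × 931.49 = 1836.07 MeV
Dividing by A = 233 gives 7.880 MeV per nucleon.

7.88 MeV/nucleon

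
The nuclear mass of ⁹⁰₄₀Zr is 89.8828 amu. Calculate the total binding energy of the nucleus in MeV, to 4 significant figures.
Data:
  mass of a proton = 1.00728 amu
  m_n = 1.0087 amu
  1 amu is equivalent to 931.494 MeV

785.6 MeV

Z = 40, so N = A − Z = 90 − 40 = 50.
Total constituent mass: 40 × 1.00728 + 50 × 1.0087 = 90.72620 amu
Δm = 90.72620 − 89.8828 = 0.84340 amu
Binding energy = Δm·c² = 0.84340 × 931.494 MeV/amu = 785.622 MeV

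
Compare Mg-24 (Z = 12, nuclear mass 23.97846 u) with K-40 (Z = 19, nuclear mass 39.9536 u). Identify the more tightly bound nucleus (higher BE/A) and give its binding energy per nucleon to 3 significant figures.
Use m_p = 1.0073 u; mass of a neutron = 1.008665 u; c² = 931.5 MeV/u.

K-40; 8.55 MeV/nucleon

Mg-24: Σm = 12(1.0073) + 12(1.008665) = 24.191580 u; Δm = 0.213120 u; E_B = 198.52 MeV; E_B/A = 8.272 MeV
K-40: Σm = 19(1.0073) + 21(1.008665) = 40.320665 u; Δm = 0.367065 u; E_B = 341.92 MeV; E_B/A = 8.548 MeV
K-40 has the higher binding energy per nucleon, so it is the more tightly bound nucleus.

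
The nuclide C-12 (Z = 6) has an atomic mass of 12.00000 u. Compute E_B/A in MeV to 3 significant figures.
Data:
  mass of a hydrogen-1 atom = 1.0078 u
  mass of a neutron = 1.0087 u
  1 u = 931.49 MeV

7.68 MeV/nucleon

The nucleus contains 6 protons and 12 − 6 = 6 neutrons.
Total constituent mass: 6 × 1.0078 + 6 × 1.0087 = 12.0990 u
The mass defect is 12.0990 − 12.00000 = 0.09900 u.
Binding energy = Δm·c² = 0.09900 × 931.49 MeV/u = 92.2175 MeV
Dividing by A = 12 gives 7.6848 MeV per nucleon.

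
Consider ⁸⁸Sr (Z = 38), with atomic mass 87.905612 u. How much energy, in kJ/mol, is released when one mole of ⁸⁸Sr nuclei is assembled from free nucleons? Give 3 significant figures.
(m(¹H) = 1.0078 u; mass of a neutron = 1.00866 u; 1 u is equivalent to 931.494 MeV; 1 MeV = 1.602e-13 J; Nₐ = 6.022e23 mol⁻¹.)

7.40e+10 kJ/mol

Mass of separated nucleons = 38(1.0078) + 50(1.00866) = 38.2964 + 50.43300 = 88.72940 u
The mass defect is 88.72940 − 87.905612 = 0.823788 u.
Converting to energy: 0.823788 u × 931.494 MeV/u = 767.354 MeV
Per nucleus in joules: 767.354 MeV × 1.602e-13 J/MeV = 1.2293e-10 J
Per mole: 1.2293e-10 J × 6.022e23 mol⁻¹ = 7.4028e+13 J/mol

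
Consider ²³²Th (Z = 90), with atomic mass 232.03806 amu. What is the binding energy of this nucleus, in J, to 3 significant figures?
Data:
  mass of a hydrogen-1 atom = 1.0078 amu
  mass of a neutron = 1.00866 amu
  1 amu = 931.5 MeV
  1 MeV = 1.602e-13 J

Σm = 90·m(¹H) + 142·m_n = 90.7020 + 143.22972 = 233.93172 amu
Δm = 233.93172 − 232.03806 = 1.89366 amu
Binding energy = Δm·c² = 1.89366 × 931.5 MeV/amu = 1763.94 MeV
In joules: 1763.94 MeV × 1.602e-13 J/MeV = 2.8258e-10 J

2.83e-10 J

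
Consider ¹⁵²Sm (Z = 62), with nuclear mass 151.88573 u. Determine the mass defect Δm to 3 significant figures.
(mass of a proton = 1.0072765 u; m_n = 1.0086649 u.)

1.35 u

Total constituent mass: 62 × 1.0072765 + 90 × 1.0086649 = 153.2309840 u
Δm = 153.2309840 − 151.88573 = 1.3452540 u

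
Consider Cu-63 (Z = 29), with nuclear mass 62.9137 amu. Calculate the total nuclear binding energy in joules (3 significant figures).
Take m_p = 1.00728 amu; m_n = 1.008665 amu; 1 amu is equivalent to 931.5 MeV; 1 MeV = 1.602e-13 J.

Z = 29, so N = A − Z = 63 − 29 = 34.
Σm = 29·m_p + 34·m_n = 29.21112 + 34.294610 = 63.505730 amu
Δm = 63.505730 − 62.9137 = 0.592030 amu
Binding energy = Δm·c² = 0.592030 × 931.5 MeV/amu = 551.476 MeV
In joules: 551.476 MeV × 1.602e-13 J/MeV = 8.8346e-11 J

8.83e-11 J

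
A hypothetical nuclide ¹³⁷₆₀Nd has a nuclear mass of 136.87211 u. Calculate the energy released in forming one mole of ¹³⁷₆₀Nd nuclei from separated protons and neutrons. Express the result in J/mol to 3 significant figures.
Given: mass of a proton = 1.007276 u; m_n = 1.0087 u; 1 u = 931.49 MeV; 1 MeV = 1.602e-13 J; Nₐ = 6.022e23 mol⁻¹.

With 60 protons and 77 neutrons (A = 137):
Σm = 60·m_p + 77·m_n = 60.436560 + 77.6699 = 138.106460 u
Δm = 138.106460 − 136.87211 = 1.234350 u
Binding energy = Δm·c² = 1.234350 × 931.49 MeV/u = 1149.78 MeV
Per nucleus in joules: 1149.78 MeV × 1.602e-13 J/MeV = 1.8419e-10 J
Per mole: 1.8419e-10 J × 6.022e23 mol⁻¹ = 1.1092e+14 J/mol

1.11e+14 J/mol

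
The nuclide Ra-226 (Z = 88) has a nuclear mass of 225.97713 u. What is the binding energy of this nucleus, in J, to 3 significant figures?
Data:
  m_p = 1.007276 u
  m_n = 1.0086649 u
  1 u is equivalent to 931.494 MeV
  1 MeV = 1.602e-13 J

Σm = 88·m_p + 138·m_n = 88.640288 + 139.1957562 = 227.8360442 u
Mass defect Δm = 227.8360442 − 225.97713 = 1.8589142 u
Binding energy = Δm·c² = 1.8589142 × 931.494 MeV/u = 1731.57 MeV
In joules: 1731.57 MeV × 1.602e-13 J/MeV = 2.7740e-10 J

2.77e-10 J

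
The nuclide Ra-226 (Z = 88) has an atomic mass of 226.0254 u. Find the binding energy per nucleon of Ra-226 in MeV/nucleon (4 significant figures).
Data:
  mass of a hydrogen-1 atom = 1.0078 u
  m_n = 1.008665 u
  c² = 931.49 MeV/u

7.653 MeV/nucleon

Z = 88, so N = A − Z = 226 − 88 = 138.
Mass of separated nucleons = 88(1.0078) + 138(1.008665) = 88.6864 + 139.195770 = 227.882170 u
The mass defect is 227.882170 − 226.0254 = 1.856770 u.
E_B = 1.856770 × 931.49 = 1729.56 MeV
Per nucleon: 1729.56 / 226 = 7.653 MeV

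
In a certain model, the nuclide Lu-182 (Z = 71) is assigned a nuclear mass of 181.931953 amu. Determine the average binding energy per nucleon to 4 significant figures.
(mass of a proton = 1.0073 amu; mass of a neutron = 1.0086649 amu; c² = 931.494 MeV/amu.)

7.924 MeV/nucleon

Total constituent mass: 71 × 1.0073 + 111 × 1.0086649 = 183.4801039 amu
The mass defect is 183.4801039 − 181.931953 = 1.5481509 amu.
Converting to energy: 1.5481509 amu × 931.494 MeV/amu = 1442.09 MeV
Dividing by A = 182 gives 7.924 MeV per nucleon.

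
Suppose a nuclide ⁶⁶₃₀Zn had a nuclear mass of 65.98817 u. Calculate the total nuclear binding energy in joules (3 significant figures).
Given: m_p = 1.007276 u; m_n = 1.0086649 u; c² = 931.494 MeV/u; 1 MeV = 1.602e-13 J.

8.09e-11 J

With 30 protons and 36 neutrons (A = 66):
Mass of separated nucleons = 30(1.007276) + 36(1.0086649) = 30.218280 + 36.3119364 = 66.5302164 u
The mass defect is 66.5302164 − 65.98817 = 0.5420464 u.
Binding energy = Δm·c² = 0.5420464 × 931.494 MeV/u = 504.913 MeV
In joules: 504.913 MeV × 1.602e-13 J/MeV = 8.0887e-11 J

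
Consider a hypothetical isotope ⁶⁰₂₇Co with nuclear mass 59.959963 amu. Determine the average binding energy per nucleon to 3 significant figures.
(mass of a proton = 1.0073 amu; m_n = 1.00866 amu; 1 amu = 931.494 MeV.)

8.12 MeV/nucleon

Mass of separated nucleons = 27(1.0073) + 33(1.00866) = 27.1971 + 33.28578 = 60.48288 amu
Mass defect Δm = 60.48288 − 59.959963 = 0.522917 amu
Converting to energy: 0.522917 amu × 931.494 MeV/amu = 487.094 MeV
Dividing by A = 60 gives 8.118 MeV per nucleon.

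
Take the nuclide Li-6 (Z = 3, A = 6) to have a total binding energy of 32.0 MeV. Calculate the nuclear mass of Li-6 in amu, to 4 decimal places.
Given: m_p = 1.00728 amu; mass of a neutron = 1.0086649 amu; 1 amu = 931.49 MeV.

Mass defect = 32.0 MeV / (931.49 MeV/amu) = 0.034354 amu
Constituent mass = 3(1.00728) + 3(1.0086649) = 6.0478347 amu
Nuclear mass = 6.0478347 − 0.034354 = 6.0134807 amu ≈ 6.0135 amu (to 4 decimal places)

6.0135 amu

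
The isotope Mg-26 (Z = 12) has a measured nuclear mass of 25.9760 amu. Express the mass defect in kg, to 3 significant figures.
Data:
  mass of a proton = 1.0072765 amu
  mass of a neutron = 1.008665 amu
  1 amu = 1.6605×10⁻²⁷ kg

3.86e-28 kg

Total constituent mass: 12 × 1.0072765 + 14 × 1.008665 = 26.2086280 amu
Mass defect Δm = 26.2086280 − 25.9760 = 0.2326280 amu
In SI units: 0.2326280 amu × 1.6605×10⁻²⁷ kg/amu = 3.8628e-28 kg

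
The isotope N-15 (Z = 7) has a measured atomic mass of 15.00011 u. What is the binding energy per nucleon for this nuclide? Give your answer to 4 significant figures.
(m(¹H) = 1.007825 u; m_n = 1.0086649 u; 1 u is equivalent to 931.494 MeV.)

The nucleus contains 7 protons and 15 − 7 = 8 neutrons.
Mass of separated nucleons = 7(1.007825) + 8(1.0086649) = 7.054775 + 8.0693192 = 15.1240942 u
Mass defect Δm = 15.1240942 − 15.00011 = 0.1239842 u
E_B = 0.1239842 × 931.494 = 115.491 MeV
Per nucleon: 115.491 / 15 = 7.699 MeV

7.699 MeV/nucleon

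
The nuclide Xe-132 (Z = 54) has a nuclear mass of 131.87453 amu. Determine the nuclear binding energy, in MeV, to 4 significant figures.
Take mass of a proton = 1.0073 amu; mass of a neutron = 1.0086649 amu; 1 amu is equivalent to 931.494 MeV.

1114 MeV

With 54 protons and 78 neutrons (A = 132):
Total constituent mass: 54 × 1.0073 + 78 × 1.0086649 = 133.0700622 amu
Mass defect Δm = 133.0700622 − 131.87453 = 1.1955322 amu
Binding energy = Δm·c² = 1.1955322 × 931.494 MeV/amu = 1113.63 MeV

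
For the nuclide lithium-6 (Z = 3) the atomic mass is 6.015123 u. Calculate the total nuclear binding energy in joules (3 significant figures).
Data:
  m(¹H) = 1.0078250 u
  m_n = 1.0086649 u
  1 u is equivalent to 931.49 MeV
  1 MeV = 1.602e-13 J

With 3 protons and 3 neutrons (A = 6):
Total constituent mass: 3 × 1.0078250 + 3 × 1.0086649 = 6.0494697 u
The mass defect is 6.0494697 − 6.015123 = 0.0343467 u.
E_B = 0.0343467 × 931.49 = 31.9936 MeV
In joules: 31.9936 MeV × 1.602e-13 J/MeV = 5.1254e-12 J

5.13e-12 J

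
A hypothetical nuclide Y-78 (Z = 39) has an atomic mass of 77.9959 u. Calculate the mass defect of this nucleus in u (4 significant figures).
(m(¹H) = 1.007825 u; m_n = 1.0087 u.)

The nucleus contains 39 protons and 78 − 39 = 39 neutrons.
Total constituent mass: 39 × 1.007825 + 39 × 1.0087 = 78.644475 u
The mass defect is 78.644475 − 77.9959 = 0.648575 u.

0.6486 u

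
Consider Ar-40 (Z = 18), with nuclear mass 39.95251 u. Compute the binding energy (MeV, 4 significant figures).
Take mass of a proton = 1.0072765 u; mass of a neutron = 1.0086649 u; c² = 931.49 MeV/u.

343.8 MeV

Mass of separated nucleons = 18(1.0072765) + 22(1.0086649) = 18.1309770 + 22.1906278 = 40.3216048 u
Mass defect Δm = 40.3216048 − 39.95251 = 0.3690948 u
Converting to energy: 0.3690948 u × 931.49 MeV/u = 343.808 MeV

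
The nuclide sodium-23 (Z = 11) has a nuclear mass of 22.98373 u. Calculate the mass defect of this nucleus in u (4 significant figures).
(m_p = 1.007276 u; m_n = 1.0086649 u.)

With 11 protons and 12 neutrons (A = 23):
Mass of separated nucleons = 11(1.007276) + 12(1.0086649) = 11.080036 + 12.1039788 = 23.1840148 u
The mass defect is 23.1840148 − 22.98373 = 0.2002848 u.

0.2003 u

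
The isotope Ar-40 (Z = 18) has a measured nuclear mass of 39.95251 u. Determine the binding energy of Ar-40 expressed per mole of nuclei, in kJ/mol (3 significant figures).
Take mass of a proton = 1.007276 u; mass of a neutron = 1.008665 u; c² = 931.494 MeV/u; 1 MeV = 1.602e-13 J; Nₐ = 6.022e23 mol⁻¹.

3.32e+10 kJ/mol

The nucleus contains 18 protons and 40 − 18 = 22 neutrons.
Total constituent mass: 18 × 1.007276 + 22 × 1.008665 = 40.321598 u
The mass defect is 40.321598 − 39.95251 = 0.369088 u.
E_B = 0.369088 × 931.494 = 343.803 MeV
Per nucleus in joules: 343.803 MeV × 1.602e-13 J/MeV = 5.5077e-11 J
Per mole: 5.5077e-11 J × 6.022e23 mol⁻¹ = 3.3167e+13 J/mol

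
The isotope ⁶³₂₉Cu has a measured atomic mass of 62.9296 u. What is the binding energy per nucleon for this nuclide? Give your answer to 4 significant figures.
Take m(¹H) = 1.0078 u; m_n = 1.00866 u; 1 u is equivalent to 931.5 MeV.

Σm = 29·m(¹H) + 34·m_n = 29.2262 + 34.29444 = 63.52064 u
The mass defect is 63.52064 − 62.9296 = 0.59104 u.
Binding energy = Δm·c² = 0.59104 × 931.5 MeV/u = 550.554 MeV
Per nucleon: 550.554 / 63 = 8.739 MeV

8.739 MeV/nucleon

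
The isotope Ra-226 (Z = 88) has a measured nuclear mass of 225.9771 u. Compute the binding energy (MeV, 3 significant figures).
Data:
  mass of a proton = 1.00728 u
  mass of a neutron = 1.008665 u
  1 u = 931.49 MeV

With 88 protons and 138 neutrons (A = 226):
Total constituent mass: 88 × 1.00728 + 138 × 1.008665 = 227.836410 u
Δm = 227.836410 − 225.9771 = 1.859310 u
E_B = 1.859310 × 931.49 = 1731.93 MeV

1730 MeV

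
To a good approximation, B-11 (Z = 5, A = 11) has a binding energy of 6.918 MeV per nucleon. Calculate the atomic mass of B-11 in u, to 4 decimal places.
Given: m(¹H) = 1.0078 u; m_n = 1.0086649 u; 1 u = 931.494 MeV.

11.0093 u

Total binding energy = 11 × 6.918 = 76.098 MeV
Mass defect = 76.098 MeV / (931.494 MeV/u) = 0.081695 u
Constituent mass = 5(1.0078) + 6(1.0086649) = 11.0909894 u
Atomic mass = 11.0909894 − 0.081695 = 11.0092944 u ≈ 11.0093 u (to 4 decimal places)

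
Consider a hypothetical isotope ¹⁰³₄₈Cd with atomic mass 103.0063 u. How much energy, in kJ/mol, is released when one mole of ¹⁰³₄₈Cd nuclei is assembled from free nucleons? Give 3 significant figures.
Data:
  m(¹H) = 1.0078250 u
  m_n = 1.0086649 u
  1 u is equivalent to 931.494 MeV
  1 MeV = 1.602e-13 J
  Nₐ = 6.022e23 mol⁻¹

With 48 protons and 55 neutrons (A = 103):
Total constituent mass: 48 × 1.0078250 + 55 × 1.0086649 = 103.8521695 u
Mass defect Δm = 103.8521695 − 103.0063 = 0.8458695 u
Binding energy = Δm·c² = 0.8458695 × 931.494 MeV/u = 787.922 MeV
Per nucleus in joules: 787.922 MeV × 1.602e-13 J/MeV = 1.2623e-10 J
Per mole: 1.2623e-10 J × 6.022e23 mol⁻¹ = 7.6016e+13 J/mol

7.60e+10 kJ/mol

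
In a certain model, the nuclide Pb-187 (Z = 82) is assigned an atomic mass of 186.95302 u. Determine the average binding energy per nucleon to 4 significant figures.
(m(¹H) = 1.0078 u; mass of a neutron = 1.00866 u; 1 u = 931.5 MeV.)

7.950 MeV/nucleon

The nucleus contains 82 protons and 187 − 82 = 105 neutrons.
Total constituent mass: 82 × 1.0078 + 105 × 1.00866 = 188.54890 u
Δm = 188.54890 − 186.95302 = 1.59588 u
E_B = 1.59588 × 931.5 = 1486.56 MeV
Per nucleon: 1486.56 / 187 = 7.950 MeV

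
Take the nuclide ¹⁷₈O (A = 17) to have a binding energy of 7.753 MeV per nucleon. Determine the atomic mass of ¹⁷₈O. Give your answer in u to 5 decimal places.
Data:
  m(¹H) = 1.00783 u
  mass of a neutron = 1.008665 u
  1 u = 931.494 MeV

Total binding energy = 17 × 7.753 = 131.801 MeV
Mass defect = 131.801 MeV / (931.494 MeV/u) = 0.1414942 u
Constituent mass = 8(1.00783) + 9(1.008665) = 17.140625 u
Atomic mass = 17.140625 − 0.1414942 = 16.9991308 u ≈ 16.99913 u (to 5 decimal places)

16.99913 u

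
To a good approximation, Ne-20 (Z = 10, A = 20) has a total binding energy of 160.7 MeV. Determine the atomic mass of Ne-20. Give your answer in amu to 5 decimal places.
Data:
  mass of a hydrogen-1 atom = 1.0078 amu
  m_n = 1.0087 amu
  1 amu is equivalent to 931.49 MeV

Mass defect = 160.7 MeV / (931.49 MeV/amu) = 0.1725193 amu
Constituent mass = 10(1.0078) + 10(1.0087) = 20.1650 amu
Atomic mass = 20.1650 − 0.1725193 = 19.9924807 amu ≈ 19.99248 amu (to 5 decimal places)

19.99248 amu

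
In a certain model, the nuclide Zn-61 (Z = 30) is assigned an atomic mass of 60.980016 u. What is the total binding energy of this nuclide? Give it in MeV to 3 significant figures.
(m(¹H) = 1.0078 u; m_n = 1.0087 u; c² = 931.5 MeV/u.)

Mass of separated nucleons = 30(1.0078) + 31(1.0087) = 30.2340 + 31.2697 = 61.5037 u
Mass defect Δm = 61.5037 − 60.980016 = 0.523684 u
E_B = 0.523684 × 931.5 = 487.812 MeV

488 MeV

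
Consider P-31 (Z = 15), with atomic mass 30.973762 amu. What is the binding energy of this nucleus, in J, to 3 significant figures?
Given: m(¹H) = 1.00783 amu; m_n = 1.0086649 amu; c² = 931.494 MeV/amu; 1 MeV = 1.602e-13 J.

Z = 15, so N = A − Z = 31 − 15 = 16.
Total constituent mass: 15 × 1.00783 + 16 × 1.0086649 = 31.2560884 amu
Mass defect Δm = 31.2560884 − 30.973762 = 0.2823264 amu
Binding energy = Δm·c² = 0.2823264 × 931.494 MeV/amu = 262.985 MeV
In joules: 262.985 MeV × 1.602e-13 J/MeV = 4.2130e-11 J

4.21e-11 J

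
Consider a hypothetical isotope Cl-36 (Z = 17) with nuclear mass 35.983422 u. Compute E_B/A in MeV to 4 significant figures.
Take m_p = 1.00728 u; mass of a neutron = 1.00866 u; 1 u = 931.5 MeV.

With 17 protons and 19 neutrons (A = 36):
Mass of separated nucleons = 17(1.00728) + 19(1.00866) = 17.12376 + 19.16454 = 36.28830 u
Mass defect Δm = 36.28830 − 35.983422 = 0.304878 u
Binding energy = Δm·c² = 0.304878 × 931.5 MeV/u = 283.994 MeV
BE/A = 283.994 MeV / 36 = 7.889 MeV/nucleon

7.889 MeV/nucleon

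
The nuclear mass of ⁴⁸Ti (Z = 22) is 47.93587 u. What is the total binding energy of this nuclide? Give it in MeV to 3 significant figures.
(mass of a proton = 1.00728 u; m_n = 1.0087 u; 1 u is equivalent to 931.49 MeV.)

420 MeV

Total constituent mass: 22 × 1.00728 + 26 × 1.0087 = 48.38636 u
Mass defect Δm = 48.38636 − 47.93587 = 0.45049 u
Converting to energy: 0.45049 u × 931.49 MeV/u = 419.627 MeV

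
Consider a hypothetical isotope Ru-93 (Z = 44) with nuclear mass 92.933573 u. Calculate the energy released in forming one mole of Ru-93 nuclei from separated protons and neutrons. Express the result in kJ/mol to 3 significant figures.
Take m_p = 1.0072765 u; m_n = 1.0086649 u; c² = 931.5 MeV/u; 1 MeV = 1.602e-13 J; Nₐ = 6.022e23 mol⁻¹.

7.29e+10 kJ/mol

The nucleus contains 44 protons and 93 − 44 = 49 neutrons.
Mass of separated nucleons = 44(1.0072765) + 49(1.0086649) = 44.3201660 + 49.4245801 = 93.7447461 u
Mass defect Δm = 93.7447461 − 92.933573 = 0.8111731 u
E_B = 0.8111731 × 931.5 = 755.608 MeV
Per nucleus in joules: 755.608 MeV × 1.602e-13 J/MeV = 1.2105e-10 J
Per mole: 1.2105e-10 J × 6.022e23 mol⁻¹ = 7.2896e+13 J/mol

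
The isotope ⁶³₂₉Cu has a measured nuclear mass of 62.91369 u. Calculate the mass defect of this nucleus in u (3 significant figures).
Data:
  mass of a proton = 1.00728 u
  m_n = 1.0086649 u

The nucleus contains 29 protons and 63 − 29 = 34 neutrons.
Mass of separated nucleons = 29(1.00728) + 34(1.0086649) = 29.21112 + 34.2946066 = 63.5057266 u
Mass defect Δm = 63.5057266 − 62.91369 = 0.5920366 u

0.592 u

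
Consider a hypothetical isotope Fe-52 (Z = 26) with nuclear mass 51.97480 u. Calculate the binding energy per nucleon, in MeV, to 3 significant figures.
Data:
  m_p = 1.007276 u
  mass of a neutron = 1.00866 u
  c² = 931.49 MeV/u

The nucleus contains 26 protons and 52 − 26 = 26 neutrons.
Total constituent mass: 26 × 1.007276 + 26 × 1.00866 = 52.414336 u
Δm = 52.414336 − 51.97480 = 0.439536 u
Converting to energy: 0.439536 u × 931.49 MeV/u = 409.423 MeV
Dividing by A = 52 gives 7.874 MeV per nucleon.

7.87 MeV/nucleon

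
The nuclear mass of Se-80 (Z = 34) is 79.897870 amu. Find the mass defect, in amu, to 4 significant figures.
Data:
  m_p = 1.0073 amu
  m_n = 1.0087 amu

Z = 34, so N = A − Z = 80 − 34 = 46.
Σm = 34·m_p + 46·m_n = 34.2482 + 46.4002 = 80.6484 amu
The mass defect is 80.6484 − 79.897870 = 0.750530 amu.

0.7505 amu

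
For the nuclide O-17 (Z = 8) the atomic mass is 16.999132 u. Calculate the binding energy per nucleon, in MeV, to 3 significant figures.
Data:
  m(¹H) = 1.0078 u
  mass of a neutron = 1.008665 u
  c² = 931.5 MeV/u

7.74 MeV/nucleon

The nucleus contains 8 protons and 17 − 8 = 9 neutrons.
Mass of separated nucleons = 8(1.0078) + 9(1.008665) = 8.0624 + 9.077985 = 17.140385 u
Mass defect Δm = 17.140385 − 16.999132 = 0.141253 u
Converting to energy: 0.141253 u × 931.5 MeV/u = 131.577 MeV
Per nucleon: 131.577 / 17 = 7.740 MeV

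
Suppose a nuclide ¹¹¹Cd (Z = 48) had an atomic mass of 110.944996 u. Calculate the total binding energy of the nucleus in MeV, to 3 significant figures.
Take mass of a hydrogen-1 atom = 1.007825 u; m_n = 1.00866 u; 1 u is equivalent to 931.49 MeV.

Σm = 48·m(¹H) + 63·m_n = 48.375600 + 63.54558 = 111.921180 u
Mass defect Δm = 111.921180 − 110.944996 = 0.976184 u
E_B = 0.976184 × 931.49 = 909.306 MeV

909 MeV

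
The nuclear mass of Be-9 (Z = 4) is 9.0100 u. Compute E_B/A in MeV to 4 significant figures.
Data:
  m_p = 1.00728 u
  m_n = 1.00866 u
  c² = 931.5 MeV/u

With 4 protons and 5 neutrons (A = 9):
Σm = 4·m_p + 5·m_n = 4.02912 + 5.04330 = 9.07242 u
The mass defect is 9.07242 − 9.0100 = 0.06242 u.
E_B = 0.06242 × 931.5 = 58.1442 MeV
Dividing by A = 9 gives 6.460 MeV per nucleon.

6.460 MeV/nucleon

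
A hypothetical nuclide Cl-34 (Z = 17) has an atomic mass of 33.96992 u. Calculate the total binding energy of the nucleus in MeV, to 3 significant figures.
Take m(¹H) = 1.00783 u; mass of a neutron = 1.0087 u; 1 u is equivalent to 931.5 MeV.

290 MeV

The nucleus contains 17 protons and 34 − 17 = 17 neutrons.
Mass of separated nucleons = 17(1.00783) + 17(1.0087) = 17.13311 + 17.1479 = 34.28101 u
Mass defect Δm = 34.28101 − 33.96992 = 0.31109 u
Converting to energy: 0.31109 u × 931.5 MeV/u = 289.780 MeV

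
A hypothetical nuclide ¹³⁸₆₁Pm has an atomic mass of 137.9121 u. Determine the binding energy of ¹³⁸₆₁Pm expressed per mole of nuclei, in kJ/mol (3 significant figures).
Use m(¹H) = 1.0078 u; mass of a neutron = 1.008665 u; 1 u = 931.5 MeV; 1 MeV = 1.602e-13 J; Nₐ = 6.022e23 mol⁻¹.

Σm = 61·m(¹H) + 77·m_n = 61.4758 + 77.667205 = 139.143005 u
Δm = 139.143005 − 137.9121 = 1.230905 u
Converting to energy: 1.230905 u × 931.5 MeV/u = 1146.59 MeV
Per nucleus in joules: 1146.59 MeV × 1.602e-13 J/MeV = 1.8368e-10 J
Per mole: 1.8368e-10 J × 6.022e23 mol⁻¹ = 1.1061e+14 J/mol

1.11e+11 kJ/mol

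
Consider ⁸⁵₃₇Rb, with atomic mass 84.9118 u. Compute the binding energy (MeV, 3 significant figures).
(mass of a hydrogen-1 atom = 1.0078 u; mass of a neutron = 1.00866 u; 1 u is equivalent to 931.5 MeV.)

The nucleus contains 37 protons and 85 − 37 = 48 neutrons.
Mass of separated nucleons = 37(1.0078) + 48(1.00866) = 37.2886 + 48.41568 = 85.70428 u
The mass defect is 85.70428 − 84.9118 = 0.79248 u.
Binding energy = Δm·c² = 0.79248 × 931.5 MeV/u = 738.195 MeV

738 MeV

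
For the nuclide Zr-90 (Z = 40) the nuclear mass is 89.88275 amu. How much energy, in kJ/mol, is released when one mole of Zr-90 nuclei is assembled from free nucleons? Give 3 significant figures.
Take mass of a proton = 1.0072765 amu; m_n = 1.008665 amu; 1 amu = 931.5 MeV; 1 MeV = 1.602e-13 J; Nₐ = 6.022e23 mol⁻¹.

The nucleus contains 40 protons and 90 − 40 = 50 neutrons.
Σm = 40·m_p + 50·m_n = 40.2910600 + 50.433250 = 90.7243100 amu
Δm = 90.7243100 − 89.88275 = 0.8415600 amu
Binding energy = Δm·c² = 0.8415600 × 931.5 MeV/amu = 783.913 MeV
Per nucleus in joules: 783.913 MeV × 1.602e-13 J/MeV = 1.2558e-10 J
Per mole: 1.2558e-10 J × 6.022e23 mol⁻¹ = 7.5624e+13 J/mol

7.56e+10 kJ/mol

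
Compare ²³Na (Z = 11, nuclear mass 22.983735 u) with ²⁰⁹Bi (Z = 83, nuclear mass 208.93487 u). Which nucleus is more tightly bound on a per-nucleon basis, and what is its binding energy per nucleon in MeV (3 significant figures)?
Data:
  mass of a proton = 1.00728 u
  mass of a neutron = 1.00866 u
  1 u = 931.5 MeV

²³Na; 8.11 MeV/nucleon

²³Na: Σm = 11(1.00728) + 12(1.00866) = 23.18400 u; Δm = 0.200265 u; E_B = 186.55 MeV; E_B/A = 8.111 MeV
²⁰⁹Bi: Σm = 83(1.00728) + 126(1.00866) = 210.69540 u; Δm = 1.76053 u; E_B = 1639.93 MeV; E_B/A = 7.847 MeV
²³Na has the higher binding energy per nucleon, so it is the more tightly bound nucleus.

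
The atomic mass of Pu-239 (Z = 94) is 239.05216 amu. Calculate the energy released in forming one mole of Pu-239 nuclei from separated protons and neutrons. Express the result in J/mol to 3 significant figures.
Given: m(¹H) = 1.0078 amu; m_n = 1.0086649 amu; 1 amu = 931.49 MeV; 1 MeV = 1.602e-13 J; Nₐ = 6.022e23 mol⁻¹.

With 94 protons and 145 neutrons (A = 239):
Σm = 94·m(¹H) + 145·m_n = 94.7332 + 146.2564105 = 240.9896105 amu
The mass defect is 240.9896105 − 239.05216 = 1.9374505 amu.
Binding energy = Δm·c² = 1.9374505 × 931.49 MeV/amu = 1804.72 MeV
Per nucleus in joules: 1804.72 MeV × 1.602e-13 J/MeV = 2.8912e-10 J
Per mole: 2.8912e-10 J × 6.022e23 mol⁻¹ = 1.7411e+14 J/mol

1.74e+14 J/mol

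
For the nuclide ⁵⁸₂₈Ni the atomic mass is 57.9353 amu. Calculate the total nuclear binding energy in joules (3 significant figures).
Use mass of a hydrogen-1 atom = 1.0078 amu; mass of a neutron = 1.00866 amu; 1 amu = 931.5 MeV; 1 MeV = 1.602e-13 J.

Mass of separated nucleons = 28(1.0078) + 30(1.00866) = 28.2184 + 30.25980 = 58.47820 amu
Mass defect Δm = 58.47820 − 57.9353 = 0.54290 amu
Binding energy = Δm·c² = 0.54290 × 931.5 MeV/amu = 505.711 MeV
In joules: 505.711 MeV × 1.602e-13 J/MeV = 8.1015e-11 J

8.10e-11 J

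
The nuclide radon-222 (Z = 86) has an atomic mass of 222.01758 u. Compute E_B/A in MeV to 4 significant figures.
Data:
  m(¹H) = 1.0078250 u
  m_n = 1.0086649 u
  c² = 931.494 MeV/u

Σm = 86·m(¹H) + 136·m_n = 86.6729500 + 137.1784264 = 223.8513764 u
The mass defect is 223.8513764 − 222.01758 = 1.8337964 u.
Binding energy = Δm·c² = 1.8337964 × 931.494 MeV/u = 1708.17 MeV
Dividing by A = 222 gives 7.694 MeV per nucleon.

7.694 MeV/nucleon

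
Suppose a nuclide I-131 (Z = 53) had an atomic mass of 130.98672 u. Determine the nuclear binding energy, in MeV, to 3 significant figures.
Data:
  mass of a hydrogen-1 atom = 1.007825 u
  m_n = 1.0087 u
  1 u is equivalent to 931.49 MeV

Σm = 53·m(¹H) + 78·m_n = 53.414725 + 78.6786 = 132.093325 u
The mass defect is 132.093325 − 130.98672 = 1.106605 u.
E_B = 1.106605 × 931.49 = 1030.79 MeV

1030 MeV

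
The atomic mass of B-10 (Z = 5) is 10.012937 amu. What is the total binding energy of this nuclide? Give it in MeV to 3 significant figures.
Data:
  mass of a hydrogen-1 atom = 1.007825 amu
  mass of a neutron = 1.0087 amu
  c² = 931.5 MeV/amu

Z = 5, so N = A − Z = 10 − 5 = 5.
Mass of separated nucleons = 5(1.007825) + 5(1.0087) = 5.039125 + 5.0435 = 10.082625 amu
The mass defect is 10.082625 − 10.012937 = 0.069688 amu.
Converting to energy: 0.069688 amu × 931.5 MeV/amu = 64.9144 MeV

64.9 MeV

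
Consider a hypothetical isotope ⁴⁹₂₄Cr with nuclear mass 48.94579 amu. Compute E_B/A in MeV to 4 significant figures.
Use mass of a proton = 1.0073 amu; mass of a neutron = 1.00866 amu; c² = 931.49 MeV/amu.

8.477 MeV/nucleon

Σm = 24·m_p + 25·m_n = 24.1752 + 25.21650 = 49.39170 amu
Δm = 49.39170 − 48.94579 = 0.44591 amu
E_B = 0.44591 × 931.49 = 415.361 MeV
Per nucleon: 415.361 / 49 = 8.477 MeV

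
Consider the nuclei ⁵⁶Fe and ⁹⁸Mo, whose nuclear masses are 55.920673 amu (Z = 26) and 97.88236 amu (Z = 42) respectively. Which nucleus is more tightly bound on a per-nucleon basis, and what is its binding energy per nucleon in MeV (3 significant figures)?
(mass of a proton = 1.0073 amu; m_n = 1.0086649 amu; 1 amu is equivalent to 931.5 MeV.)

⁵⁶Fe; 8.80 MeV/nucleon

⁵⁶Fe: Σm = 26(1.0073) + 30(1.0086649) = 56.4497470 amu; Δm = 0.5290740 amu; E_B = 492.83 MeV; E_B/A = 8.801 MeV
⁹⁸Mo: Σm = 42(1.0073) + 56(1.0086649) = 98.7918344 amu; Δm = 0.9094744 amu; E_B = 847.175 MeV; E_B/A = 8.6446 MeV
⁵⁶Fe has the higher binding energy per nucleon, so it is the more tightly bound nucleus.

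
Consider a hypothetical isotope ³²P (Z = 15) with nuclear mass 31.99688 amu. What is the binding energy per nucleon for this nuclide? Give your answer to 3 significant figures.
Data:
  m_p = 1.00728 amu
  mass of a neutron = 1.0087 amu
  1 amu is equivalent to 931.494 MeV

Σm = 15·m_p + 17·m_n = 15.10920 + 17.1479 = 32.25710 amu
Mass defect Δm = 32.25710 − 31.99688 = 0.26022 amu
E_B = 0.26022 × 931.494 = 242.393 MeV
Per nucleon: 242.393 / 32 = 7.5748 MeV

7.57 MeV/nucleon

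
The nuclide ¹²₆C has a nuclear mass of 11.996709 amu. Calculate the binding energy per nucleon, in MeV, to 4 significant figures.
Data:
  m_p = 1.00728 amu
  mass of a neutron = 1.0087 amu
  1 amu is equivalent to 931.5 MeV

Σm = 6·m_p + 6·m_n = 6.04368 + 6.0522 = 12.09588 amu
Mass defect Δm = 12.09588 − 11.996709 = 0.099171 amu
Binding energy = Δm·c² = 0.099171 × 931.5 MeV/amu = 92.3778 MeV
BE/A = 92.3778 MeV / 12 = 7.698 MeV/nucleon

7.698 MeV/nucleon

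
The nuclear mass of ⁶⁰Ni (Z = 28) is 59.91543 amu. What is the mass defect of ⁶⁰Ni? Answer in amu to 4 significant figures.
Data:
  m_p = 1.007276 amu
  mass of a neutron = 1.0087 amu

With 28 protons and 32 neutrons (A = 60):
Mass of separated nucleons = 28(1.007276) + 32(1.0087) = 28.203728 + 32.2784 = 60.482128 amu
Δm = 60.482128 − 59.91543 = 0.566698 amu

0.5667 amu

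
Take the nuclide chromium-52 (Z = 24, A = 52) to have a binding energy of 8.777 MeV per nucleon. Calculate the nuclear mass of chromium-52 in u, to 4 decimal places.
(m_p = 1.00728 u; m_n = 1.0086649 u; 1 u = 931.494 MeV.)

Total binding energy = 52 × 8.777 = 456.404 MeV
Mass defect = 456.404 MeV / (931.494 MeV/u) = 0.489970 u
Constituent mass = 24(1.00728) + 28(1.0086649) = 52.4173372 u
Nuclear mass = 52.4173372 − 0.489970 = 51.9273672 u ≈ 51.9274 u (to 4 decimal places)

51.9274 u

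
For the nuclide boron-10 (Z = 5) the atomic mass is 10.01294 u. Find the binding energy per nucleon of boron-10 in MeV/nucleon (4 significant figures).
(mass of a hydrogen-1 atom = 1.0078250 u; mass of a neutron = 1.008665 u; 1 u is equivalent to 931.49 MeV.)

Z = 5, so N = A − Z = 10 − 5 = 5.
Total constituent mass: 5 × 1.0078250 + 5 × 1.008665 = 10.0824500 u
Δm = 10.0824500 − 10.01294 = 0.0695100 u
Binding energy = Δm·c² = 0.0695100 × 931.49 MeV/u = 64.7479 MeV
Dividing by A = 10 gives 6.475 MeV per nucleon.

6.475 MeV/nucleon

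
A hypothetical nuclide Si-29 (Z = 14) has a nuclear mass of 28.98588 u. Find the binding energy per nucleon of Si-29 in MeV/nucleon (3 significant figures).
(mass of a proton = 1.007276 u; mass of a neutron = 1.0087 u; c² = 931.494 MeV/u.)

With 14 protons and 15 neutrons (A = 29):
Mass of separated nucleons = 14(1.007276) + 15(1.0087) = 14.101864 + 15.1305 = 29.232364 u
Mass defect Δm = 29.232364 − 28.98588 = 0.246484 u
Binding energy = Δm·c² = 0.246484 × 931.494 MeV/u = 229.598 MeV
Dividing by A = 29 gives 7.917 MeV per nucleon.

7.92 MeV/nucleon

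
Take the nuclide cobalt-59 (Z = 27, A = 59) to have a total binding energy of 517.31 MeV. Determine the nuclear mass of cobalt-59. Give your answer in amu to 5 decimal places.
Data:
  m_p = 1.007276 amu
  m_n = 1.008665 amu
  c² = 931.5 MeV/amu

Mass defect = 517.31 MeV / (931.5 MeV/amu) = 0.5553516 amu
Constituent mass = 27(1.007276) + 32(1.008665) = 59.473732 amu
Nuclear mass = 59.473732 − 0.5553516 = 58.9183804 amu ≈ 58.91838 amu (to 5 decimal places)

58.91838 amu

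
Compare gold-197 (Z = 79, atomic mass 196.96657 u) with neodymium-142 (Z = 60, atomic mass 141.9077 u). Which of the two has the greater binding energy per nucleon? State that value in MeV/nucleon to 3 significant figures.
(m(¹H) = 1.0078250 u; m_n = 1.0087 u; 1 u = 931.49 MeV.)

gold-197: Σm = 79(1.0078250) + 118(1.0087) = 198.6447750 u; Δm = 1.6782050 u; E_B = 1563.2 MeV; E_B/A = 7.935 MeV
neodymium-142: Σm = 60(1.0078250) + 82(1.0087) = 143.1829000 u; Δm = 1.2752000 u; E_B = 1187.8 MeV; E_B/A = 8.365 MeV
neodymium-142 has the higher binding energy per nucleon, so it is the more tightly bound nucleus.

neodymium-142; 8.37 MeV/nucleon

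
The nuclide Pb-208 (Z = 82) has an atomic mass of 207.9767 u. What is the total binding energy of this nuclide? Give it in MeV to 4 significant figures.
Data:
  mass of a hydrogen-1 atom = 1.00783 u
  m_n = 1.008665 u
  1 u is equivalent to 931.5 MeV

Z = 82, so N = A − Z = 208 − 82 = 126.
Σm = 82·m(¹H) + 126·m_n = 82.64206 + 127.091790 = 209.733850 u
Mass defect Δm = 209.733850 − 207.9767 = 1.757150 u
E_B = 1.757150 × 931.5 = 1636.79 MeV

1637 MeV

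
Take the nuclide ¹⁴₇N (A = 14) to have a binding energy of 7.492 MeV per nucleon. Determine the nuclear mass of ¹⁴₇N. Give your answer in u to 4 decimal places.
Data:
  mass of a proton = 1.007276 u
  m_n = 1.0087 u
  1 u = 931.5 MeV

13.9992 u

Total binding energy = 14 × 7.492 = 104.888 MeV
Mass defect = 104.888 MeV / (931.5 MeV/u) = 0.112601 u
Constituent mass = 7(1.007276) + 7(1.0087) = 14.111832 u
Nuclear mass = 14.111832 − 0.112601 = 13.999231 u ≈ 13.9992 u (to 4 decimal places)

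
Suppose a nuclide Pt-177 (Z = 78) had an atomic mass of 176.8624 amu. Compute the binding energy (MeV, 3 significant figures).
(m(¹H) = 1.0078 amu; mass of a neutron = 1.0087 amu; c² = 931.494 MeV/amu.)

1500 MeV

With 78 protons and 99 neutrons (A = 177):
Σm = 78·m(¹H) + 99·m_n = 78.6084 + 99.8613 = 178.4697 amu
Δm = 178.4697 − 176.8624 = 1.6073 amu
Binding energy = Δm·c² = 1.6073 × 931.494 MeV/amu = 1497.19 MeV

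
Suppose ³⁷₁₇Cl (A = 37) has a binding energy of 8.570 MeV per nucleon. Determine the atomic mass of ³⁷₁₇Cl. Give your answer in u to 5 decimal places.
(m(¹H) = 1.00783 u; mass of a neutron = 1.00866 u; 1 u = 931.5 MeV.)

36.96590 u

Total binding energy = 37 × 8.570 = 317.090 MeV
Mass defect = 317.090 MeV / (931.5 MeV/u) = 0.3404079 u
Constituent mass = 17(1.00783) + 20(1.00866) = 37.30631 u
Atomic mass = 37.30631 − 0.3404079 = 36.9659021 u ≈ 36.96590 u (to 5 decimal places)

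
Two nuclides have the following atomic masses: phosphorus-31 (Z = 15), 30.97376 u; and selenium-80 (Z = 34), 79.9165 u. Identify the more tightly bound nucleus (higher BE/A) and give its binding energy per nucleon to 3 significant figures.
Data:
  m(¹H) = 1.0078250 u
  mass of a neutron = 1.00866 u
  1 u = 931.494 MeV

phosphorus-31: Σm = 15(1.0078250) + 16(1.00866) = 31.2559350 u; Δm = 0.2821750 u; E_B = 262.84 MeV; E_B/A = 8.479 MeV
selenium-80: Σm = 34(1.0078250) + 46(1.00866) = 80.6644100 u; Δm = 0.7479100 u; E_B = 696.67 MeV; E_B/A = 8.708 MeV
selenium-80 has the higher binding energy per nucleon, so it is the more tightly bound nucleus.

selenium-80; 8.71 MeV/nucleon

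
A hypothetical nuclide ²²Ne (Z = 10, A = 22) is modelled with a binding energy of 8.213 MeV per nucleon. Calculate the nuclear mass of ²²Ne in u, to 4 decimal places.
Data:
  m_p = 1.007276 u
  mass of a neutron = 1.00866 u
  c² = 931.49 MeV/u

21.9827 u

Total binding energy = 22 × 8.213 = 180.686 MeV
Mass defect = 180.686 MeV / (931.49 MeV/u) = 0.193975 u
Constituent mass = 10(1.007276) + 12(1.00866) = 22.176680 u
Nuclear mass = 22.176680 − 0.193975 = 21.982705 u ≈ 21.9827 u (to 4 decimal places)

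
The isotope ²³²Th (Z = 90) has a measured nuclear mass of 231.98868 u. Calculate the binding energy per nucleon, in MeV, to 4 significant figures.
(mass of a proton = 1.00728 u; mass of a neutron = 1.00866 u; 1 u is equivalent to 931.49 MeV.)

Mass of separated nucleons = 90(1.00728) + 142(1.00866) = 90.65520 + 143.22972 = 233.88492 u
Mass defect Δm = 233.88492 − 231.98868 = 1.89624 u
E_B = 1.89624 × 931.49 = 1766.33 MeV
BE/A = 1766.33 MeV / 232 = 7.613 MeV/nucleon

7.613 MeV/nucleon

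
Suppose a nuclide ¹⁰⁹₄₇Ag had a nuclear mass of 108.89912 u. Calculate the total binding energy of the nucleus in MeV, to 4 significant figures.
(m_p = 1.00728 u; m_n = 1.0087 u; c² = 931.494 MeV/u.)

915.1 MeV

The nucleus contains 47 protons and 109 − 47 = 62 neutrons.
Σm = 47·m_p + 62·m_n = 47.34216 + 62.5394 = 109.88156 u
The mass defect is 109.88156 − 108.89912 = 0.98244 u.
E_B = 0.98244 × 931.494 = 915.137 MeV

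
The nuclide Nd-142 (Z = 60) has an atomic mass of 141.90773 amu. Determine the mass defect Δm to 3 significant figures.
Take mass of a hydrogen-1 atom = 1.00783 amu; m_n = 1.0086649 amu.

1.27 amu

Z = 60, so N = A − Z = 142 − 60 = 82.
Total constituent mass: 60 × 1.00783 + 82 × 1.0086649 = 143.1803218 amu
Mass defect Δm = 143.1803218 − 141.90773 = 1.2725918 amu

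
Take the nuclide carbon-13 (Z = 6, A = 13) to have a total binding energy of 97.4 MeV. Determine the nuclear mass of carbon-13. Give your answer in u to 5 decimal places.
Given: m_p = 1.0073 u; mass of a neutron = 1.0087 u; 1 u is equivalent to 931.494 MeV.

Mass defect = 97.4 MeV / (931.494 MeV/u) = 0.1045632 u
Constituent mass = 6(1.0073) + 7(1.0087) = 13.1047 u
Nuclear mass = 13.1047 − 0.1045632 = 13.0001368 u ≈ 13.00014 u (to 5 decimal places)

13.00014 u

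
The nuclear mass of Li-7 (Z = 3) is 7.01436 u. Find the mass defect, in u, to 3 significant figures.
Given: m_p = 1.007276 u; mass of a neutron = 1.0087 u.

Z = 3, so N = A − Z = 7 − 3 = 4.
Total constituent mass: 3 × 1.007276 + 4 × 1.0087 = 7.056628 u
Δm = 7.056628 − 7.01436 = 0.042268 u

0.0423 u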